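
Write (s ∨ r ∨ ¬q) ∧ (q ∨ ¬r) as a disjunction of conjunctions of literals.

(s ∨ r ∨ ¬q) ∧ (q ∨ ¬r)
⇔ s ∧ q ∨ s ∧ ¬r ∨ r ∧ q ∨ r ∧ ¬r ∨ ¬q ∧ q ∨ ¬q ∧ ¬r   [distribute ∧ over ∨]
⇔ s ∧ q ∨ s ∧ ¬r ∨ r ∧ q ∨ ¬q ∧ ¬r   [simplify]

s ∧ q ∨ s ∧ ¬r ∨ r ∧ q ∨ ¬q ∧ ¬r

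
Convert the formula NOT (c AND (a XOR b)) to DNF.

NOT (c AND (a XOR b))
⇔ NOT (c AND ((a AND NOT b) OR (NOT a AND b)))   [expand XOR]
⇔ NOT c OR NOT ((a AND NOT b) OR (NOT a AND b))   [De Morgan]
⇔ NOT c OR (NOT (a AND NOT b) AND NOT (NOT a AND b))   [De Morgan]
⇔ NOT c OR ((NOT a OR NOT NOT b) AND NOT (NOT a AND b))   [De Morgan]
⇔ NOT c OR ((NOT a OR b) AND NOT (NOT a AND b))   [double negation]
⇔ NOT c OR ((NOT a OR b) AND (NOT NOT a OR NOT b))   [De Morgan]
⇔ NOT c OR ((NOT a OR b) AND (a OR NOT b))   [double negation]
⇔ NOT c OR (NOT a AND a) OR (NOT a AND NOT b) OR (b AND a) OR (b AND NOT b)   [distribute AND over OR]
⇔ NOT c OR (NOT a AND NOT b) OR (b AND a)   [simplify]

NOT c OR (NOT a AND NOT b) OR (b AND a)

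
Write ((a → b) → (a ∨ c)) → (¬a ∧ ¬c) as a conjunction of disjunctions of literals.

¬a ∧ ¬c

((a → b) → (a ∨ c)) → (¬a ∧ ¬c)
≡ ¬((a → b) → (a ∨ c)) ∨ (¬a ∧ ¬c)   — eliminate →
≡ ¬(¬(a → b) ∨ a ∨ c) ∨ (¬a ∧ ¬c)   — eliminate →
≡ ¬(¬(¬a ∨ b) ∨ a ∨ c) ∨ (¬a ∧ ¬c)   — eliminate →
≡ (¬¬(¬a ∨ b) ∧ ¬a ∧ ¬c) ∨ (¬a ∧ ¬c)   — De Morgan
≡ ((¬a ∨ b) ∧ ¬a ∧ ¬c) ∨ (¬a ∧ ¬c)   — double negation
≡ (¬a ∨ b ∨ ¬a) ∧ (¬a ∨ b ∨ ¬c) ∧ (¬a ∨ ¬a) ∧ (¬a ∨ ¬c) ∧ (¬c ∨ ¬a) ∧ (¬c ∨ ¬c)   — distribute ∨ over ∧
≡ ¬a ∧ ¬c   — simplify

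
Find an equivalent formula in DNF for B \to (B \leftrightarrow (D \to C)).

\lnot B \lor (\lnot D \land B) \lor (C \land B)

B \to (B \leftrightarrow (D \to C))
≡ \lnot B \lor (B \leftrightarrow (D \to C))   [eliminate \to]
≡ \lnot B \lor ((B \to (D \to C)) \land ((D \to C) \to B))   [eliminate \leftrightarrow]
≡ \lnot B \lor ((\lnot B \lor (D \to C)) \land ((D \to C) \to B))   [eliminate \to]
≡ \lnot B \lor ((\lnot B \lor \lnot D \lor C) \land ((D \to C) \to B))   [eliminate \to]
≡ \lnot B \lor ((\lnot B \lor \lnot D \lor C) \land (\lnot (D \to C) \lor B))   [eliminate \to]
≡ \lnot B \lor ((\lnot B \lor \lnot D \lor C) \land (\lnot (\lnot D \lor C) \lor B))   [eliminate \to]
≡ \lnot B \lor ((\lnot B \lor \lnot D \lor C) \land ((\lnot \lnot D \land \lnot C) \lor B))   [De Morgan]
≡ \lnot B \lor ((\lnot B \lor \lnot D \lor C) \land ((D \land \lnot C) \lor B))   [double negation]
≡ \lnot B \lor (\lnot B \land D \land \lnot C) \lor (\lnot B \land B) \lor (\lnot D \land D \land \lnot C) \lor (\lnot D \land B) \lor (C \land D \land \lnot C) \lor (C \land B)   [distribute \land over \lor]
≡ \lnot B \lor (\lnot D \land B) \lor (C \land B)   [simplify]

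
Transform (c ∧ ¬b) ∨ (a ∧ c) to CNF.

c ∧ (¬b ∨ a)

(c ∧ ¬b) ∨ (a ∧ c)
= (c ∨ a) ∧ (c ∨ c) ∧ (¬b ∨ a) ∧ (¬b ∨ c)   [distribute ∨ over ∧]
= c ∧ (¬b ∨ a)   [simplify]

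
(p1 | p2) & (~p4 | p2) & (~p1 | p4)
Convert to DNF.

(p2 & ~p1) | (p2 & p4)

(p1 | p2) & (~p4 | p2) & (~p1 | p4)
≡ (p1 & ~p4 & ~p1) | (p1 & ~p4 & p4) | (p1 & p2 & ~p1) | (p1 & p2 & p4) | (p2 & ~p4 & ~p1) | (p2 & ~p4 & p4) | (p2 & p2 & ~p1) | (p2 & p2 & p4)   [distribute & over |]
≡ (p2 & ~p1) | (p2 & p4)   [simplify]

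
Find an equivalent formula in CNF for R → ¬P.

R → ¬P
≡ ¬R ∨ ¬P   — eliminate →

¬R ∨ ¬P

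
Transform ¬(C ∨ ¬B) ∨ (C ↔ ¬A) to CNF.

(¬C ∨ ¬A) ∧ (B ∨ A ∨ C)

¬(C ∨ ¬B) ∨ (C ↔ ¬A)
= ¬(C ∨ ¬B) ∨ ((C → ¬A) ∧ (¬A → C))   (eliminate ↔)
= ¬(C ∨ ¬B) ∨ ((¬C ∨ ¬A) ∧ (¬A → C))   (eliminate →)
= ¬(C ∨ ¬B) ∨ ((¬C ∨ ¬A) ∧ (¬¬A ∨ C))   (eliminate →)
= (¬C ∧ ¬¬B) ∨ ((¬C ∨ ¬A) ∧ (¬¬A ∨ C))   (De Morgan)
= (¬C ∧ B) ∨ ((¬C ∨ ¬A) ∧ (¬¬A ∨ C))   (double negation)
= (¬C ∧ B) ∨ ((¬C ∨ ¬A) ∧ (A ∨ C))   (double negation)
= (¬C ∨ ¬C ∨ ¬A) ∧ (¬C ∨ A ∨ C) ∧ (B ∨ ¬C ∨ ¬A) ∧ (B ∨ A ∨ C)   (distribute ∨ over ∧)
= (¬C ∨ ¬A) ∧ (B ∨ A ∨ C)   (simplify)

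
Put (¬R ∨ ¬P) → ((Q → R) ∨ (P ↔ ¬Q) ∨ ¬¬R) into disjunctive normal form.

¬Q ∨ R ∨ (¬P ∧ Q)

(¬R ∨ ¬P) → ((Q → R) ∨ (P ↔ ¬Q) ∨ ¬¬R)
⇔ ¬(¬R ∨ ¬P) ∨ (Q → R) ∨ (P ↔ ¬Q) ∨ ¬¬R
⇔ ¬(¬R ∨ ¬P) ∨ ¬Q ∨ R ∨ (P ↔ ¬Q) ∨ ¬¬R
⇔ ¬(¬R ∨ ¬P) ∨ ¬Q ∨ R ∨ ((P → ¬Q) ∧ (¬Q → P)) ∨ ¬¬R
⇔ ¬(¬R ∨ ¬P) ∨ ¬Q ∨ R ∨ ((¬P ∨ ¬Q) ∧ (¬Q → P)) ∨ ¬¬R
⇔ ¬(¬R ∨ ¬P) ∨ ¬Q ∨ R ∨ ((¬P ∨ ¬Q) ∧ (¬¬Q ∨ P)) ∨ ¬¬R
⇔ (¬¬R ∧ ¬¬P) ∨ ¬Q ∨ R ∨ ((¬P ∨ ¬Q) ∧ (¬¬Q ∨ P)) ∨ ¬¬R
⇔ (R ∧ ¬¬P) ∨ ¬Q ∨ R ∨ ((¬P ∨ ¬Q) ∧ (¬¬Q ∨ P)) ∨ ¬¬R
⇔ (R ∧ P) ∨ ¬Q ∨ R ∨ ((¬P ∨ ¬Q) ∧ (¬¬Q ∨ P)) ∨ ¬¬R
⇔ (R ∧ P) ∨ ¬Q ∨ R ∨ ((¬P ∨ ¬Q) ∧ (Q ∨ P)) ∨ ¬¬R
⇔ (R ∧ P) ∨ ¬Q ∨ R ∨ ((¬P ∨ ¬Q) ∧ (Q ∨ P)) ∨ R
⇔ (R ∧ P) ∨ ¬Q ∨ R ∨ (¬P ∧ Q) ∨ (¬P ∧ P) ∨ (¬Q ∧ Q) ∨ (¬Q ∧ P) ∨ R
⇔ ¬Q ∨ R ∨ (¬P ∧ Q)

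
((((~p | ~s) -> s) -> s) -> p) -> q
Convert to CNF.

~p | q

((((~p | ~s) -> s) -> s) -> p) -> q
≡ ~((((~p | ~s) -> s) -> s) -> p) | q   [eliminate ->]
≡ ~(~(((~p | ~s) -> s) -> s) | p) | q   [eliminate ->]
≡ ~(~(~((~p | ~s) -> s) | s) | p) | q   [eliminate ->]
≡ ~(~(~(~(~p | ~s) | s) | s) | p) | q   [eliminate ->]
≡ (~~(~(~(~p | ~s) | s) | s) & ~p) | q   [De Morgan]
≡ ((~(~(~p | ~s) | s) | s) & ~p) | q   [double negation]
≡ (((~~(~p | ~s) & ~s) | s) & ~p) | q   [De Morgan]
≡ ((((~p | ~s) & ~s) | s) & ~p) | q   [double negation]
≡ (~p | ~s | s | q) & (~s | s | q) & (~p | q)   [distribute | over &]
≡ ~p | q   [simplify]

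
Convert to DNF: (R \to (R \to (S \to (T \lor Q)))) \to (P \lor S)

P \lor S

(R \to (R \to (S \to (T \lor Q)))) \to (P \lor S)
≡ \lnot (R \to (R \to (S \to (T \lor Q)))) \lor P \lor S
≡ \lnot (\lnot R \lor (R \to (S \to (T \lor Q)))) \lor P \lor S
≡ \lnot (\lnot R \lor \lnot R \lor (S \to (T \lor Q))) \lor P \lor S
≡ \lnot (\lnot R \lor \lnot R \lor \lnot S \lor T \lor Q) \lor P \lor S
≡ (\lnot \lnot R \land \lnot \lnot R \land \lnot \lnot S \land \lnot T \land \lnot Q) \lor P \lor S
≡ (R \land \lnot \lnot R \land \lnot \lnot S \land \lnot T \land \lnot Q) \lor P \lor S
≡ (R \land R \land \lnot \lnot S \land \lnot T \land \lnot Q) \lor P \lor S
≡ (R \land R \land S \land \lnot T \land \lnot Q) \lor P \lor S
≡ P \lor S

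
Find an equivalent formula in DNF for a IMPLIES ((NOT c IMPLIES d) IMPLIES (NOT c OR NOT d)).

a IMPLIES ((NOT c IMPLIES d) IMPLIES (NOT c OR NOT d))
≡ NOT a OR ((NOT c IMPLIES d) IMPLIES (NOT c OR NOT d))   (eliminate IMPLIES)
≡ NOT a OR NOT (NOT c IMPLIES d) OR NOT c OR NOT d   (eliminate IMPLIES)
≡ NOT a OR NOT (NOT NOT c OR d) OR NOT c OR NOT d   (eliminate IMPLIES)
≡ NOT a OR (NOT NOT NOT c AND NOT d) OR NOT c OR NOT d   (De Morgan)
≡ NOT a OR (NOT c AND NOT d) OR NOT c OR NOT d   (double negation)
≡ NOT a OR NOT c OR NOT d   (simplify)

NOT a OR NOT c OR NOT d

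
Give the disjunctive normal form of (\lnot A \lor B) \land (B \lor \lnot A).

\lnot A \lor B

(\lnot A \lor B) \land (B \lor \lnot A)
= (\lnot A \land B) \lor (\lnot A \land \lnot A) \lor (B \land B) \lor (B \land \lnot A)   [distribute \land over \lor]
= \lnot A \lor B   [simplify]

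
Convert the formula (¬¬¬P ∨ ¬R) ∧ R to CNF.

(¬P ∨ ¬R) ∧ R

(¬¬¬P ∨ ¬R) ∧ R
= (¬P ∨ ¬R) ∧ R   — double negation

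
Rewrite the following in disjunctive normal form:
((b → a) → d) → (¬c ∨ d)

((b → a) → d) → (¬c ∨ d)
= ¬((b → a) → d) ∨ ¬c ∨ d   (eliminate →)
= ¬(¬(b → a) ∨ d) ∨ ¬c ∨ d   (eliminate →)
= ¬(¬(¬b ∨ a) ∨ d) ∨ ¬c ∨ d   (eliminate →)
= (¬¬(¬b ∨ a) ∧ ¬d) ∨ ¬c ∨ d   (De Morgan)
= ((¬b ∨ a) ∧ ¬d) ∨ ¬c ∨ d   (double negation)
= (¬b ∧ ¬d) ∨ (a ∧ ¬d) ∨ ¬c ∨ d   (distribute ∧ over ∨)

(¬b ∧ ¬d) ∨ (a ∧ ¬d) ∨ ¬c ∨ d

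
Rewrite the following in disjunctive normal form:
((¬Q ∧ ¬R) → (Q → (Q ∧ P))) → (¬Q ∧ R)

((¬Q ∧ ¬R) → (Q → (Q ∧ P))) → (¬Q ∧ R)
= ¬((¬Q ∧ ¬R) → (Q → (Q ∧ P))) ∨ (¬Q ∧ R)   (eliminate →)
= ¬(¬(¬Q ∧ ¬R) ∨ (Q → (Q ∧ P))) ∨ (¬Q ∧ R)   (eliminate →)
= ¬(¬(¬Q ∧ ¬R) ∨ ¬Q ∨ (Q ∧ P)) ∨ (¬Q ∧ R)   (eliminate →)
= (¬¬(¬Q ∧ ¬R) ∧ ¬¬Q ∧ ¬(Q ∧ P)) ∨ (¬Q ∧ R)   (De Morgan)
= (¬Q ∧ ¬R ∧ ¬¬Q ∧ ¬(Q ∧ P)) ∨ (¬Q ∧ R)   (double negation)
= (¬Q ∧ ¬R ∧ Q ∧ ¬(Q ∧ P)) ∨ (¬Q ∧ R)   (double negation)
= (¬Q ∧ ¬R ∧ Q ∧ (¬Q ∨ ¬P)) ∨ (¬Q ∧ R)   (De Morgan)
= (¬Q ∧ ¬R ∧ Q ∧ ¬Q) ∨ (¬Q ∧ ¬R ∧ Q ∧ ¬P) ∨ (¬Q ∧ R)   (distribute ∧ over ∨)
= ¬Q ∧ R   (simplify)

¬Q ∧ R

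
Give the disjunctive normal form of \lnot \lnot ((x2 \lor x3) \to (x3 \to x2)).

\lnot \lnot ((x2 \lor x3) \to (x3 \to x2))
≡ \lnot \lnot (\lnot (x2 \lor x3) \lor (x3 \to x2))   (eliminate \to)
≡ \lnot \lnot (\lnot (x2 \lor x3) \lor \lnot x3 \lor x2)   (eliminate \to)
≡ \lnot (x2 \lor x3) \lor \lnot x3 \lor x2   (double negation)
≡ (\lnot x2 \land \lnot x3) \lor \lnot x3 \lor x2   (De Morgan)
≡ \lnot x3 \lor x2   (simplify)

\lnot x3 \lor x2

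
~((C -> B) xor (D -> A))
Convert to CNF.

~((C -> B) xor (D -> A))
⇔ ~(((C -> B) | (D -> A)) & ~((C -> B) & (D -> A)))   (expand xor)
⇔ ~((~C | B | (D -> A)) & ~((C -> B) & (D -> A)))   (eliminate ->)
⇔ ~((~C | B | ~D | A) & ~((C -> B) & (D -> A)))   (eliminate ->)
⇔ ~((~C | B | ~D | A) & ~((~C | B) & (D -> A)))   (eliminate ->)
⇔ ~((~C | B | ~D | A) & ~((~C | B) & (~D | A)))   (eliminate ->)
⇔ ~(~C | B | ~D | A) | ~~((~C | B) & (~D | A))   (De Morgan)
⇔ (~~C & ~B & ~~D & ~A) | ~~((~C | B) & (~D | A))   (De Morgan)
⇔ (C & ~B & ~~D & ~A) | ~~((~C | B) & (~D | A))   (double negation)
⇔ (C & ~B & D & ~A) | ~~((~C | B) & (~D | A))   (double negation)
⇔ (C & ~B & D & ~A) | ((~C | B) & (~D | A))   (double negation)
⇔ (C | ~C | B) & (C | ~D | A) & (~B | ~C | B) & (~B | ~D | A) & (D | ~C | B) & (D | ~D | A) & (~A | ~C | B) & (~A | ~D | A)   (distribute | over &)
⇔ (C | ~D | A) & (~B | ~D | A) & (D | ~C | B) & (~A | ~C | B)   (simplify)

(C | ~D | A) & (~B | ~D | A) & (D | ~C | B) & (~A | ~C | B)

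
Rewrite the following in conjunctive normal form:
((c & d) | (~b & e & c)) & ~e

c & (d | ~b) & (d | e) & ~e

((c & d) | (~b & e & c)) & ~e
= (c | ~b) & (c | e) & (c | c) & (d | ~b) & (d | e) & (d | c) & ~e   [distribute | over &]
= c & (d | ~b) & (d | e) & ~e   [simplify]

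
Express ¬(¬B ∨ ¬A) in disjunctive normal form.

¬(¬B ∨ ¬A)
≡ ¬¬B ∧ ¬¬A   [De Morgan]
≡ B ∧ ¬¬A   [double negation]
≡ B ∧ A   [double negation]

B ∧ A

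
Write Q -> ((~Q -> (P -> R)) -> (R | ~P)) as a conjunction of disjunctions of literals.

Q -> ((~Q -> (P -> R)) -> (R | ~P))
= ~Q | ((~Q -> (P -> R)) -> (R | ~P))   (eliminate ->)
= ~Q | ~(~Q -> (P -> R)) | R | ~P   (eliminate ->)
= ~Q | ~(~~Q | (P -> R)) | R | ~P   (eliminate ->)
= ~Q | ~(~~Q | ~P | R) | R | ~P   (eliminate ->)
= ~Q | (~~~Q & ~~P & ~R) | R | ~P   (De Morgan)
= ~Q | (~Q & ~~P & ~R) | R | ~P   (double negation)
= ~Q | (~Q & P & ~R) | R | ~P   (double negation)
= (~Q | ~Q | R | ~P) & (~Q | P | R | ~P) & (~Q | ~R | R | ~P)   (distribute | over &)
= ~Q | R | ~P   (simplify)

~Q | R | ~P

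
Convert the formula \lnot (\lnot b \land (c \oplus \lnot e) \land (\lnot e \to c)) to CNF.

\lnot (\lnot b \land (c \oplus \lnot e) \land (\lnot e \to c))
≡ \lnot (\lnot b \land (c \lor \lnot e) \land \lnot (c \land \lnot e) \land (\lnot e \to c))   — expand \oplus
≡ \lnot (\lnot b \land (c \lor \lnot e) \land \lnot (c \land \lnot e) \land (\lnot \lnot e \lor c))   — eliminate \to
≡ \lnot \lnot b \lor \lnot (c \lor \lnot e) \lor \lnot \lnot (c \land \lnot e) \lor \lnot (\lnot \lnot e \lor c)   — De Morgan
≡ b \lor \lnot (c \lor \lnot e) \lor \lnot \lnot (c \land \lnot e) \lor \lnot (\lnot \lnot e \lor c)   — double negation
≡ b \lor (\lnot c \land \lnot \lnot e) \lor \lnot \lnot (c \land \lnot e) \lor \lnot (\lnot \lnot e \lor c)   — De Morgan
≡ b \lor (\lnot c \land e) \lor \lnot \lnot (c \land \lnot e) \lor \lnot (\lnot \lnot e \lor c)   — double negation
≡ b \lor (\lnot c \land e) \lor (c \land \lnot e) \lor \lnot (\lnot \lnot e \lor c)   — double negation
≡ b \lor (\lnot c \land e) \lor (c \land \lnot e) \lor (\lnot \lnot \lnot e \land \lnot c)   — De Morgan
≡ b \lor (\lnot c \land e) \lor (c \land \lnot e) \lor (\lnot e \land \lnot c)   — double negation
≡ (b \lor \lnot c \lor c \lor \lnot e) \land (b \lor \lnot c \lor c \lor \lnot c) \land (b \lor \lnot c \lor \lnot e \lor \lnot e) \land (b \lor \lnot c \lor \lnot e \lor \lnot c) \land (b \lor e \lor c \lor \lnot e) \land (b \lor e \lor c \lor \lnot c) \land (b \lor e \lor \lnot e \lor \lnot e) \land (b \lor e \lor \lnot e \lor \lnot c)   — distribute \lor over \land
≡ b \lor \lnot c \lor \lnot e   — simplify

b \lor \lnot c \lor \lnot e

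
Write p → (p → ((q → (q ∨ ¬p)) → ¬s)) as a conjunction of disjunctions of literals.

p → (p → ((q → (q ∨ ¬p)) → ¬s))
= ¬p ∨ (p → ((q → (q ∨ ¬p)) → ¬s))   (eliminate →)
= ¬p ∨ ¬p ∨ ((q → (q ∨ ¬p)) → ¬s)   (eliminate →)
= ¬p ∨ ¬p ∨ ¬(q → (q ∨ ¬p)) ∨ ¬s   (eliminate →)
= ¬p ∨ ¬p ∨ ¬(¬q ∨ q ∨ ¬p) ∨ ¬s   (eliminate →)
= ¬p ∨ ¬p ∨ (¬¬q ∧ ¬q ∧ ¬¬p) ∨ ¬s   (De Morgan)
= ¬p ∨ ¬p ∨ (q ∧ ¬q ∧ ¬¬p) ∨ ¬s   (double negation)
= ¬p ∨ ¬p ∨ (q ∧ ¬q ∧ p) ∨ ¬s   (double negation)
= (¬p ∨ ¬p ∨ q ∨ ¬s) ∧ (¬p ∨ ¬p ∨ ¬q ∨ ¬s) ∧ (¬p ∨ ¬p ∨ p ∨ ¬s)   (distribute ∨ over ∧)
= (¬p ∨ q ∨ ¬s) ∧ (¬p ∨ ¬q ∨ ¬s)   (simplify)

(¬p ∨ q ∨ ¬s) ∧ (¬p ∨ ¬q ∨ ¬s)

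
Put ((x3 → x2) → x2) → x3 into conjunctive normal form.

¬x2 ∨ x3

((x3 → x2) → x2) → x3
≡ ¬((x3 → x2) → x2) ∨ x3   — eliminate →
≡ ¬(¬(x3 → x2) ∨ x2) ∨ x3   — eliminate →
≡ ¬(¬(¬x3 ∨ x2) ∨ x2) ∨ x3   — eliminate →
≡ (¬¬(¬x3 ∨ x2) ∧ ¬x2) ∨ x3   — De Morgan
≡ ((¬x3 ∨ x2) ∧ ¬x2) ∨ x3   — double negation
≡ (¬x3 ∨ x2 ∨ x3) ∧ (¬x2 ∨ x3)   — distribute ∨ over ∧
≡ ¬x2 ∨ x3   — simplify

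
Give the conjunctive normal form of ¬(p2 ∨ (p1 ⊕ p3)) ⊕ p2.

¬(p2 ∨ (p1 ⊕ p3)) ⊕ p2
⇔ (¬(p2 ∨ (p1 ⊕ p3)) ∨ p2) ∧ ¬(¬(p2 ∨ (p1 ⊕ p3)) ∧ p2)   (expand ⊕)
⇔ (¬(p2 ∨ ((p1 ∨ p3) ∧ ¬(p1 ∧ p3))) ∨ p2) ∧ ¬(¬(p2 ∨ (p1 ⊕ p3)) ∧ p2)   (expand ⊕)
⇔ (¬(p2 ∨ ((p1 ∨ p3) ∧ ¬(p1 ∧ p3))) ∨ p2) ∧ ¬(¬(p2 ∨ ((p1 ∨ p3) ∧ ¬(p1 ∧ p3))) ∧ p2)   (expand ⊕)
⇔ ((¬p2 ∧ ¬((p1 ∨ p3) ∧ ¬(p1 ∧ p3))) ∨ p2) ∧ ¬(¬(p2 ∨ ((p1 ∨ p3) ∧ ¬(p1 ∧ p3))) ∧ p2)   (De Morgan)
⇔ ((¬p2 ∧ (¬(p1 ∨ p3) ∨ ¬¬(p1 ∧ p3))) ∨ p2) ∧ ¬(¬(p2 ∨ ((p1 ∨ p3) ∧ ¬(p1 ∧ p3))) ∧ p2)   (De Morgan)
⇔ ((¬p2 ∧ ((¬p1 ∧ ¬p3) ∨ ¬¬(p1 ∧ p3))) ∨ p2) ∧ ¬(¬(p2 ∨ ((p1 ∨ p3) ∧ ¬(p1 ∧ p3))) ∧ p2)   (De Morgan)
⇔ ((¬p2 ∧ ((¬p1 ∧ ¬p3) ∨ (p1 ∧ p3))) ∨ p2) ∧ ¬(¬(p2 ∨ ((p1 ∨ p3) ∧ ¬(p1 ∧ p3))) ∧ p2)   (double negation)
⇔ ((¬p2 ∧ ((¬p1 ∧ ¬p3) ∨ (p1 ∧ p3))) ∨ p2) ∧ (¬¬(p2 ∨ ((p1 ∨ p3) ∧ ¬(p1 ∧ p3))) ∨ ¬p2)   (De Morgan)
⇔ ((¬p2 ∧ ((¬p1 ∧ ¬p3) ∨ (p1 ∧ p3))) ∨ p2) ∧ (p2 ∨ ((p1 ∨ p3) ∧ ¬(p1 ∧ p3)) ∨ ¬p2)   (double negation)
⇔ ((¬p2 ∧ ((¬p1 ∧ ¬p3) ∨ (p1 ∧ p3))) ∨ p2) ∧ (p2 ∨ ((p1 ∨ p3) ∧ (¬p1 ∨ ¬p3)) ∨ ¬p2)   (De Morgan)
⇔ (¬p2 ∨ p2) ∧ (¬p1 ∨ p1 ∨ p2) ∧ (¬p1 ∨ p3 ∨ p2) ∧ (¬p3 ∨ p1 ∨ p2) ∧ (¬p3 ∨ p3 ∨ p2) ∧ (p2 ∨ p1 ∨ p3 ∨ ¬p2) ∧ (p2 ∨ ¬p1 ∨ ¬p3 ∨ ¬p2)   (distribute ∨ over ∧)
⇔ (¬p1 ∨ p3 ∨ p2) ∧ (¬p3 ∨ p1 ∨ p2)   (simplify)

(¬p1 ∨ p3 ∨ p2) ∧ (¬p3 ∨ p1 ∨ p2)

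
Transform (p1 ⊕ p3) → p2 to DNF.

(¬p1 ∧ ¬p3) ∨ (p3 ∧ p1) ∨ p2

(p1 ⊕ p3) → p2
⇔ ¬(p1 ⊕ p3) ∨ p2   (eliminate →)
⇔ ¬((p1 ∧ ¬p3) ∨ (¬p1 ∧ p3)) ∨ p2   (expand ⊕)
⇔ (¬(p1 ∧ ¬p3) ∧ ¬(¬p1 ∧ p3)) ∨ p2   (De Morgan)
⇔ ((¬p1 ∨ ¬¬p3) ∧ ¬(¬p1 ∧ p3)) ∨ p2   (De Morgan)
⇔ ((¬p1 ∨ p3) ∧ ¬(¬p1 ∧ p3)) ∨ p2   (double negation)
⇔ ((¬p1 ∨ p3) ∧ (¬¬p1 ∨ ¬p3)) ∨ p2   (De Morgan)
⇔ ((¬p1 ∨ p3) ∧ (p1 ∨ ¬p3)) ∨ p2   (double negation)
⇔ (¬p1 ∧ p1) ∨ (¬p1 ∧ ¬p3) ∨ (p3 ∧ p1) ∨ (p3 ∧ ¬p3) ∨ p2   (distribute ∧ over ∨)
⇔ (¬p1 ∧ ¬p3) ∨ (p3 ∧ p1) ∨ p2   (simplify)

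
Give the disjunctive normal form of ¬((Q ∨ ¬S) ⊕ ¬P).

¬((Q ∨ ¬S) ⊕ ¬P)
= ¬(((Q ∨ ¬S) ∧ ¬¬P) ∨ (¬(Q ∨ ¬S) ∧ ¬P))   — expand ⊕
= ¬((Q ∨ ¬S) ∧ ¬¬P) ∧ ¬(¬(Q ∨ ¬S) ∧ ¬P)   — De Morgan
= (¬(Q ∨ ¬S) ∨ ¬¬¬P) ∧ ¬(¬(Q ∨ ¬S) ∧ ¬P)   — De Morgan
= ((¬Q ∧ ¬¬S) ∨ ¬¬¬P) ∧ ¬(¬(Q ∨ ¬S) ∧ ¬P)   — De Morgan
= ((¬Q ∧ S) ∨ ¬¬¬P) ∧ ¬(¬(Q ∨ ¬S) ∧ ¬P)   — double negation
= ((¬Q ∧ S) ∨ ¬P) ∧ ¬(¬(Q ∨ ¬S) ∧ ¬P)   — double negation
= ((¬Q ∧ S) ∨ ¬P) ∧ (¬¬(Q ∨ ¬S) ∨ ¬¬P)   — De Morgan
= ((¬Q ∧ S) ∨ ¬P) ∧ (Q ∨ ¬S ∨ ¬¬P)   — double negation
= ((¬Q ∧ S) ∨ ¬P) ∧ (Q ∨ ¬S ∨ P)   — double negation
= (¬Q ∧ S ∧ Q) ∨ (¬Q ∧ S ∧ ¬S) ∨ (¬Q ∧ S ∧ P) ∨ (¬P ∧ Q) ∨ (¬P ∧ ¬S) ∨ (¬P ∧ P)   — distribute ∧ over ∨
= (¬Q ∧ S ∧ P) ∨ (¬P ∧ Q) ∨ (¬P ∧ ¬S)   — simplify

(¬Q ∧ S ∧ P) ∨ (¬P ∧ Q) ∨ (¬P ∧ ¬S)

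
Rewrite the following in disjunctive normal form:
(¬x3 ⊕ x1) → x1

(x3 ∧ ¬x1) ∨ x1

(¬x3 ⊕ x1) → x1
≡ ¬(¬x3 ⊕ x1) ∨ x1   [eliminate →]
≡ ¬((¬x3 ∧ ¬x1) ∨ (¬¬x3 ∧ x1)) ∨ x1   [expand ⊕]
≡ (¬(¬x3 ∧ ¬x1) ∧ ¬(¬¬x3 ∧ x1)) ∨ x1   [De Morgan]
≡ ((¬¬x3 ∨ ¬¬x1) ∧ ¬(¬¬x3 ∧ x1)) ∨ x1   [De Morgan]
≡ ((x3 ∨ ¬¬x1) ∧ ¬(¬¬x3 ∧ x1)) ∨ x1   [double negation]
≡ ((x3 ∨ x1) ∧ ¬(¬¬x3 ∧ x1)) ∨ x1   [double negation]
≡ ((x3 ∨ x1) ∧ (¬¬¬x3 ∨ ¬x1)) ∨ x1   [De Morgan]
≡ ((x3 ∨ x1) ∧ (¬x3 ∨ ¬x1)) ∨ x1   [double negation]
≡ (x3 ∧ ¬x3) ∨ (x3 ∧ ¬x1) ∨ (x1 ∧ ¬x3) ∨ (x1 ∧ ¬x1) ∨ x1   [distribute ∧ over ∨]
≡ (x3 ∧ ¬x1) ∨ x1   [simplify]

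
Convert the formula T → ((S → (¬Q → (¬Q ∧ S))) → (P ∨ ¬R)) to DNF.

T → ((S → (¬Q → (¬Q ∧ S))) → (P ∨ ¬R))
≡ ¬T ∨ ((S → (¬Q → (¬Q ∧ S))) → (P ∨ ¬R))   (eliminate →)
≡ ¬T ∨ ¬(S → (¬Q → (¬Q ∧ S))) ∨ P ∨ ¬R   (eliminate →)
≡ ¬T ∨ ¬(¬S ∨ (¬Q → (¬Q ∧ S))) ∨ P ∨ ¬R   (eliminate →)
≡ ¬T ∨ ¬(¬S ∨ ¬¬Q ∨ (¬Q ∧ S)) ∨ P ∨ ¬R   (eliminate →)
≡ ¬T ∨ (¬¬S ∧ ¬¬¬Q ∧ ¬(¬Q ∧ S)) ∨ P ∨ ¬R   (De Morgan)
≡ ¬T ∨ (S ∧ ¬¬¬Q ∧ ¬(¬Q ∧ S)) ∨ P ∨ ¬R   (double negation)
≡ ¬T ∨ (S ∧ ¬Q ∧ ¬(¬Q ∧ S)) ∨ P ∨ ¬R   (double negation)
≡ ¬T ∨ (S ∧ ¬Q ∧ (¬¬Q ∨ ¬S)) ∨ P ∨ ¬R   (De Morgan)
≡ ¬T ∨ (S ∧ ¬Q ∧ (Q ∨ ¬S)) ∨ P ∨ ¬R   (double negation)
≡ ¬T ∨ (S ∧ ¬Q ∧ Q) ∨ (S ∧ ¬Q ∧ ¬S) ∨ P ∨ ¬R   (distribute ∧ over ∨)
≡ ¬T ∨ P ∨ ¬R   (simplify)

¬T ∨ P ∨ ¬R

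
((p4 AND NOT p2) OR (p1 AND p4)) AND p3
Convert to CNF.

p4 AND (NOT p2 OR p1) AND p3

((p4 AND NOT p2) OR (p1 AND p4)) AND p3
⇔ (p4 OR p1) AND (p4 OR p4) AND (NOT p2 OR p1) AND (NOT p2 OR p4) AND p3
⇔ p4 AND (NOT p2 OR p1) AND p3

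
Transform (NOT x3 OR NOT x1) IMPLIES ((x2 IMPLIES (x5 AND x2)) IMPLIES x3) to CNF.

(x3 OR x2) AND (x3 OR NOT x5 OR NOT x2)

(NOT x3 OR NOT x1) IMPLIES ((x2 IMPLIES (x5 AND x2)) IMPLIES x3)
≡ NOT (NOT x3 OR NOT x1) OR ((x2 IMPLIES (x5 AND x2)) IMPLIES x3)   (eliminate IMPLIES)
≡ NOT (NOT x3 OR NOT x1) OR NOT (x2 IMPLIES (x5 AND x2)) OR x3   (eliminate IMPLIES)
≡ NOT (NOT x3 OR NOT x1) OR NOT (NOT x2 OR (x5 AND x2)) OR x3   (eliminate IMPLIES)
≡ (NOT NOT x3 AND NOT NOT x1) OR NOT (NOT x2 OR (x5 AND x2)) OR x3   (De Morgan)
≡ (x3 AND NOT NOT x1) OR NOT (NOT x2 OR (x5 AND x2)) OR x3   (double negation)
≡ (x3 AND x1) OR NOT (NOT x2 OR (x5 AND x2)) OR x3   (double negation)
≡ (x3 AND x1) OR (NOT NOT x2 AND NOT (x5 AND x2)) OR x3   (De Morgan)
≡ (x3 AND x1) OR (x2 AND NOT (x5 AND x2)) OR x3   (double negation)
≡ (x3 AND x1) OR (x2 AND (NOT x5 OR NOT x2)) OR x3   (De Morgan)
≡ (x3 OR x2 OR x3) AND (x3 OR NOT x5 OR NOT x2 OR x3) AND (x1 OR x2 OR x3) AND (x1 OR NOT x5 OR NOT x2 OR x3)   (distribute OR over AND)
≡ (x3 OR x2) AND (x3 OR NOT x5 OR NOT x2)   (simplify)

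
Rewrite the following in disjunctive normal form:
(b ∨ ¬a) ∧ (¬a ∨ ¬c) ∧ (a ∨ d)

b ∧ ¬c ∧ a ∨ b ∧ ¬c ∧ d ∨ ¬a ∧ d

(b ∨ ¬a) ∧ (¬a ∨ ¬c) ∧ (a ∨ d)
= b ∧ ¬a ∧ a ∨ b ∧ ¬a ∧ d ∨ b ∧ ¬c ∧ a ∨ b ∧ ¬c ∧ d ∨ ¬a ∧ ¬a ∧ a ∨ ¬a ∧ ¬a ∧ d ∨ ¬a ∧ ¬c ∧ a ∨ ¬a ∧ ¬c ∧ d   [distribute ∧ over ∨]
= b ∧ ¬c ∧ a ∨ b ∧ ¬c ∧ d ∨ ¬a ∧ d   [simplify]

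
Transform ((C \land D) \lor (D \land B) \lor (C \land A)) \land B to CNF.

(C \lor D) \land (D \lor A) \land B

((C \land D) \lor (D \land B) \lor (C \land A)) \land B
= (C \lor D \lor C) \land (C \lor D \lor A) \land (C \lor B \lor C) \land (C \lor B \lor A) \land (D \lor D \lor C) \land (D \lor D \lor A) \land (D \lor B \lor C) \land (D \lor B \lor A) \land B   [distribute \lor over \land]
= (C \lor D) \land (D \lor A) \land B   [simplify]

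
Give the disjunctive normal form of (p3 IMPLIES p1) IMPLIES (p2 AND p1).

(p3 IMPLIES p1) IMPLIES (p2 AND p1)
= NOT (p3 IMPLIES p1) OR (p2 AND p1)   — eliminate IMPLIES
= NOT (NOT p3 OR p1) OR (p2 AND p1)   — eliminate IMPLIES
= (NOT NOT p3 AND NOT p1) OR (p2 AND p1)   — De Morgan
= (p3 AND NOT p1) OR (p2 AND p1)   — double negation

(p3 AND NOT p1) OR (p2 AND p1)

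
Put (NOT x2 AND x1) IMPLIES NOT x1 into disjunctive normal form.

x2 OR NOT x1

(NOT x2 AND x1) IMPLIES NOT x1
≡ NOT (NOT x2 AND x1) OR NOT x1   [eliminate IMPLIES]
≡ NOT NOT x2 OR NOT x1 OR NOT x1   [De Morgan]
≡ x2 OR NOT x1 OR NOT x1   [double negation]
≡ x2 OR NOT x1   [simplify]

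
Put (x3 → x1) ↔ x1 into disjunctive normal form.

(x3 → x1) ↔ x1
⇔ ((x3 → x1) → x1) ∧ (x1 → (x3 → x1))   [eliminate ↔]
⇔ (¬(x3 → x1) ∨ x1) ∧ (x1 → (x3 → x1))   [eliminate →]
⇔ (¬(¬x3 ∨ x1) ∨ x1) ∧ (x1 → (x3 → x1))   [eliminate →]
⇔ (¬(¬x3 ∨ x1) ∨ x1) ∧ (¬x1 ∨ (x3 → x1))   [eliminate →]
⇔ (¬(¬x3 ∨ x1) ∨ x1) ∧ (¬x1 ∨ ¬x3 ∨ x1)   [eliminate →]
⇔ ((¬¬x3 ∧ ¬x1) ∨ x1) ∧ (¬x1 ∨ ¬x3 ∨ x1)   [De Morgan]
⇔ ((x3 ∧ ¬x1) ∨ x1) ∧ (¬x1 ∨ ¬x3 ∨ x1)   [double negation]
⇔ (x3 ∧ ¬x1 ∧ ¬x1) ∨ (x3 ∧ ¬x1 ∧ ¬x3) ∨ (x3 ∧ ¬x1 ∧ x1) ∨ (x1 ∧ ¬x1) ∨ (x1 ∧ ¬x3) ∨ (x1 ∧ x1)   [distribute ∧ over ∨]
⇔ (x3 ∧ ¬x1) ∨ x1   [simplify]

(x3 ∧ ¬x1) ∨ x1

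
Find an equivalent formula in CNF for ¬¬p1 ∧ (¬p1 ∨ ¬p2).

p1 ∧ (¬p1 ∨ ¬p2)

¬¬p1 ∧ (¬p1 ∨ ¬p2)
= p1 ∧ (¬p1 ∨ ¬p2)   — double negation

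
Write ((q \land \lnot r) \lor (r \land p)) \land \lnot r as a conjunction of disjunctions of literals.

(q \lor r) \land (q \lor p) \land \lnot r

((q \land \lnot r) \lor (r \land p)) \land \lnot r
≡ (q \lor r) \land (q \lor p) \land (\lnot r \lor r) \land (\lnot r \lor p) \land \lnot r   (distribute \lor over \land)
≡ (q \lor r) \land (q \lor p) \land \lnot r   (simplify)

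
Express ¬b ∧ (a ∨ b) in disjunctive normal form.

¬b ∧ (a ∨ b)
≡ (¬b ∧ a) ∨ (¬b ∧ b)   [distribute ∧ over ∨]
≡ ¬b ∧ a   [simplify]

¬b ∧ a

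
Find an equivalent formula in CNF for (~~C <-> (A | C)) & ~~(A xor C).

(~A | C) & (A | C) & (~A | ~C)

(~~C <-> (A | C)) & ~~(A xor C)
≡ (~~C -> (A | C)) & ((A | C) -> ~~C) & ~~(A xor C)   — eliminate <->
≡ (~~~C | A | C) & ((A | C) -> ~~C) & ~~(A xor C)   — eliminate ->
≡ (~~~C | A | C) & (~(A | C) | ~~C) & ~~(A xor C)   — eliminate ->
≡ (~~~C | A | C) & (~(A | C) | ~~C) & ~~((A | C) & ~(A & C))   — expand xor
≡ (~C | A | C) & (~(A | C) | ~~C) & ~~((A | C) & ~(A & C))   — double negation
≡ (~C | A | C) & ((~A & ~C) | ~~C) & ~~((A | C) & ~(A & C))   — De Morgan
≡ (~C | A | C) & ((~A & ~C) | C) & ~~((A | C) & ~(A & C))   — double negation
≡ (~C | A | C) & ((~A & ~C) | C) & (A | C) & ~(A & C)   — double negation
≡ (~C | A | C) & ((~A & ~C) | C) & (A | C) & (~A | ~C)   — De Morgan
≡ (~C | A | C) & (~A | C) & (~C | C) & (A | C) & (~A | ~C)   — distribute | over &
≡ (~A | C) & (A | C) & (~A | ~C)   — simplify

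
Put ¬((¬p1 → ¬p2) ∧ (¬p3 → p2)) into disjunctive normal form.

¬((¬p1 → ¬p2) ∧ (¬p3 → p2))
⇔ ¬((¬¬p1 ∨ ¬p2) ∧ (¬p3 → p2))   — eliminate →
⇔ ¬((¬¬p1 ∨ ¬p2) ∧ (¬¬p3 ∨ p2))   — eliminate →
⇔ ¬(¬¬p1 ∨ ¬p2) ∨ ¬(¬¬p3 ∨ p2)   — De Morgan
⇔ (¬¬¬p1 ∧ ¬¬p2) ∨ ¬(¬¬p3 ∨ p2)   — De Morgan
⇔ (¬p1 ∧ ¬¬p2) ∨ ¬(¬¬p3 ∨ p2)   — double negation
⇔ (¬p1 ∧ p2) ∨ ¬(¬¬p3 ∨ p2)   — double negation
⇔ (¬p1 ∧ p2) ∨ (¬¬¬p3 ∧ ¬p2)   — De Morgan
⇔ (¬p1 ∧ p2) ∨ (¬p3 ∧ ¬p2)   — double negation

(¬p1 ∧ p2) ∨ (¬p3 ∧ ¬p2)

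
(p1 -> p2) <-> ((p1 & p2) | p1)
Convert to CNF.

(p1 -> p2) <-> ((p1 & p2) | p1)
≡ ((p1 -> p2) -> ((p1 & p2) | p1)) & (((p1 & p2) | p1) -> (p1 -> p2))   (eliminate <->)
≡ (~(p1 -> p2) | (p1 & p2) | p1) & (((p1 & p2) | p1) -> (p1 -> p2))   (eliminate ->)
≡ (~(~p1 | p2) | (p1 & p2) | p1) & (((p1 & p2) | p1) -> (p1 -> p2))   (eliminate ->)
≡ (~(~p1 | p2) | (p1 & p2) | p1) & (~((p1 & p2) | p1) | (p1 -> p2))   (eliminate ->)
≡ (~(~p1 | p2) | (p1 & p2) | p1) & (~((p1 & p2) | p1) | ~p1 | p2)   (eliminate ->)
≡ ((~~p1 & ~p2) | (p1 & p2) | p1) & (~((p1 & p2) | p1) | ~p1 | p2)   (De Morgan)
≡ ((p1 & ~p2) | (p1 & p2) | p1) & (~((p1 & p2) | p1) | ~p1 | p2)   (double negation)
≡ ((p1 & ~p2) | (p1 & p2) | p1) & ((~(p1 & p2) & ~p1) | ~p1 | p2)   (De Morgan)
≡ ((p1 & ~p2) | (p1 & p2) | p1) & (((~p1 | ~p2) & ~p1) | ~p1 | p2)   (De Morgan)
≡ (p1 | p1 | p1) & (p1 | p2 | p1) & (~p2 | p1 | p1) & (~p2 | p2 | p1) & (~p1 | ~p2 | ~p1 | p2) & (~p1 | ~p1 | p2)   (distribute | over &)
≡ p1 & (~p1 | p2)   (simplify)

p1 & (~p1 | p2)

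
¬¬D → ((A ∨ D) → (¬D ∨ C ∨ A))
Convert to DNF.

¬D ∨ C ∨ A

¬¬D → ((A ∨ D) → (¬D ∨ C ∨ A))
≡ ¬¬¬D ∨ ((A ∨ D) → (¬D ∨ C ∨ A))   [eliminate →]
≡ ¬¬¬D ∨ ¬(A ∨ D) ∨ ¬D ∨ C ∨ A   [eliminate →]
≡ ¬D ∨ ¬(A ∨ D) ∨ ¬D ∨ C ∨ A   [double negation]
≡ ¬D ∨ (¬A ∧ ¬D) ∨ ¬D ∨ C ∨ A   [De Morgan]
≡ ¬D ∨ C ∨ A   [simplify]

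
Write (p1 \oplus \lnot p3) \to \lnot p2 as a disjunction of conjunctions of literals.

(p1 \oplus \lnot p3) \to \lnot p2
= \lnot (p1 \oplus \lnot p3) \lor \lnot p2   [eliminate \to]
= \lnot ((p1 \land \lnot \lnot p3) \lor (\lnot p1 \land \lnot p3)) \lor \lnot p2   [expand \oplus]
= (\lnot (p1 \land \lnot \lnot p3) \land \lnot (\lnot p1 \land \lnot p3)) \lor \lnot p2   [De Morgan]
= ((\lnot p1 \lor \lnot \lnot \lnot p3) \land \lnot (\lnot p1 \land \lnot p3)) \lor \lnot p2   [De Morgan]
= ((\lnot p1 \lor \lnot p3) \land \lnot (\lnot p1 \land \lnot p3)) \lor \lnot p2   [double negation]
= ((\lnot p1 \lor \lnot p3) \land (\lnot \lnot p1 \lor \lnot \lnot p3)) \lor \lnot p2   [De Morgan]
= ((\lnot p1 \lor \lnot p3) \land (p1 \lor \lnot \lnot p3)) \lor \lnot p2   [double negation]
= ((\lnot p1 \lor \lnot p3) \land (p1 \lor p3)) \lor \lnot p2   [double negation]
= (\lnot p1 \land p1) \lor (\lnot p1 \land p3) \lor (\lnot p3 \land p1) \lor (\lnot p3 \land p3) \lor \lnot p2   [distribute \land over \lor]
= (\lnot p1 \land p3) \lor (\lnot p3 \land p1) \lor \lnot p2   [simplify]

(\lnot p1 \land p3) \lor (\lnot p3 \land p1) \lor \lnot p2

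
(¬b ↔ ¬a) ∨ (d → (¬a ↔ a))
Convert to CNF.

(b ∨ ¬a ∨ ¬d) ∧ (a ∨ ¬b ∨ ¬d)

(¬b ↔ ¬a) ∨ (d → (¬a ↔ a))
= ((¬b → ¬a) ∧ (¬a → ¬b)) ∨ (d → (¬a ↔ a))   — eliminate ↔
= ((¬¬b ∨ ¬a) ∧ (¬a → ¬b)) ∨ (d → (¬a ↔ a))   — eliminate →
= ((¬¬b ∨ ¬a) ∧ (¬¬a ∨ ¬b)) ∨ (d → (¬a ↔ a))   — eliminate →
= ((¬¬b ∨ ¬a) ∧ (¬¬a ∨ ¬b)) ∨ ¬d ∨ (¬a ↔ a)   — eliminate →
= ((¬¬b ∨ ¬a) ∧ (¬¬a ∨ ¬b)) ∨ ¬d ∨ ((¬a → a) ∧ (a → ¬a))   — eliminate ↔
= ((¬¬b ∨ ¬a) ∧ (¬¬a ∨ ¬b)) ∨ ¬d ∨ ((¬¬a ∨ a) ∧ (a → ¬a))   — eliminate →
= ((¬¬b ∨ ¬a) ∧ (¬¬a ∨ ¬b)) ∨ ¬d ∨ ((¬¬a ∨ a) ∧ (¬a ∨ ¬a))   — eliminate →
= ((b ∨ ¬a) ∧ (¬¬a ∨ ¬b)) ∨ ¬d ∨ ((¬¬a ∨ a) ∧ (¬a ∨ ¬a))   — double negation
= ((b ∨ ¬a) ∧ (a ∨ ¬b)) ∨ ¬d ∨ ((¬¬a ∨ a) ∧ (¬a ∨ ¬a))   — double negation
= ((b ∨ ¬a) ∧ (a ∨ ¬b)) ∨ ¬d ∨ ((a ∨ a) ∧ (¬a ∨ ¬a))   — double negation
= (b ∨ ¬a ∨ ¬d ∨ a ∨ a) ∧ (b ∨ ¬a ∨ ¬d ∨ ¬a ∨ ¬a) ∧ (a ∨ ¬b ∨ ¬d ∨ a ∨ a) ∧ (a ∨ ¬b ∨ ¬d ∨ ¬a ∨ ¬a)   — distribute ∨ over ∧
= (b ∨ ¬a ∨ ¬d) ∧ (a ∨ ¬b ∨ ¬d)   — simplify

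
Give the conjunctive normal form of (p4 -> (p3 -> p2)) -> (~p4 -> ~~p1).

(p4 -> (p3 -> p2)) -> (~p4 -> ~~p1)
≡ ~(p4 -> (p3 -> p2)) | (~p4 -> ~~p1)   [eliminate ->]
≡ ~(~p4 | (p3 -> p2)) | (~p4 -> ~~p1)   [eliminate ->]
≡ ~(~p4 | ~p3 | p2) | (~p4 -> ~~p1)   [eliminate ->]
≡ ~(~p4 | ~p3 | p2) | ~~p4 | ~~p1   [eliminate ->]
≡ (~~p4 & ~~p3 & ~p2) | ~~p4 | ~~p1   [De Morgan]
≡ (p4 & ~~p3 & ~p2) | ~~p4 | ~~p1   [double negation]
≡ (p4 & p3 & ~p2) | ~~p4 | ~~p1   [double negation]
≡ (p4 & p3 & ~p2) | p4 | ~~p1   [double negation]
≡ (p4 & p3 & ~p2) | p4 | p1   [double negation]
≡ (p4 | p4 | p1) & (p3 | p4 | p1) & (~p2 | p4 | p1)   [distribute | over &]
≡ p4 | p1   [simplify]

p4 | p1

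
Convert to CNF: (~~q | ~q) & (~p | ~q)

~p | ~q

(~~q | ~q) & (~p | ~q)
≡ (q | ~q) & (~p | ~q)   — double negation
≡ ~p | ~q   — simplify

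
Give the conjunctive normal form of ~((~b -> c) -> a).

(b | c) & ~a

~((~b -> c) -> a)
⇔ ~(~(~b -> c) | a)   — eliminate ->
⇔ ~(~(~~b | c) | a)   — eliminate ->
⇔ ~~(~~b | c) & ~a   — De Morgan
⇔ (~~b | c) & ~a   — double negation
⇔ (b | c) & ~a   — double negation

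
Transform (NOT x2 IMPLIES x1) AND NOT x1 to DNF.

x2 AND NOT x1

(NOT x2 IMPLIES x1) AND NOT x1
≡ (NOT NOT x2 OR x1) AND NOT x1
≡ (x2 OR x1) AND NOT x1
≡ (x2 AND NOT x1) OR (x1 AND NOT x1)
≡ x2 AND NOT x1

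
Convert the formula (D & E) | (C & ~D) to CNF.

(D & E) | (C & ~D)
≡ (D | C) & (D | ~D) & (E | C) & (E | ~D)   [distribute | over &]
≡ (D | C) & (E | C) & (E | ~D)   [simplify]

(D | C) & (E | C) & (E | ~D)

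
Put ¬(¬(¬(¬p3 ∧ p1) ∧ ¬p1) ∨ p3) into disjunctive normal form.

¬(¬(¬(¬p3 ∧ p1) ∧ ¬p1) ∨ p3)
≡ ¬¬(¬(¬p3 ∧ p1) ∧ ¬p1) ∧ ¬p3   [De Morgan]
≡ ¬(¬p3 ∧ p1) ∧ ¬p1 ∧ ¬p3   [double negation]
≡ (¬¬p3 ∨ ¬p1) ∧ ¬p1 ∧ ¬p3   [De Morgan]
≡ (p3 ∨ ¬p1) ∧ ¬p1 ∧ ¬p3   [double negation]
≡ (p3 ∧ ¬p1 ∧ ¬p3) ∨ (¬p1 ∧ ¬p1 ∧ ¬p3)   [distribute ∧ over ∨]
≡ ¬p1 ∧ ¬p3   [simplify]

¬p1 ∧ ¬p3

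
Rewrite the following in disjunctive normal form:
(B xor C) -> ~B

(C & B) | ~B

(B xor C) -> ~B
= ~(B xor C) | ~B   [eliminate ->]
= ~((B & ~C) | (~B & C)) | ~B   [expand xor]
= (~(B & ~C) & ~(~B & C)) | ~B   [De Morgan]
= ((~B | ~~C) & ~(~B & C)) | ~B   [De Morgan]
= ((~B | C) & ~(~B & C)) | ~B   [double negation]
= ((~B | C) & (~~B | ~C)) | ~B   [De Morgan]
= ((~B | C) & (B | ~C)) | ~B   [double negation]
= (~B & B) | (~B & ~C) | (C & B) | (C & ~C) | ~B   [distribute & over |]
= (C & B) | ~B   [simplify]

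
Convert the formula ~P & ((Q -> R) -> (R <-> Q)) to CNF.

~P & ((Q -> R) -> (R <-> Q))
⇔ ~P & (~(Q -> R) | (R <-> Q))   [eliminate ->]
⇔ ~P & (~(~Q | R) | (R <-> Q))   [eliminate ->]
⇔ ~P & (~(~Q | R) | ((R -> Q) & (Q -> R)))   [eliminate <->]
⇔ ~P & (~(~Q | R) | ((~R | Q) & (Q -> R)))   [eliminate ->]
⇔ ~P & (~(~Q | R) | ((~R | Q) & (~Q | R)))   [eliminate ->]
⇔ ~P & ((~~Q & ~R) | ((~R | Q) & (~Q | R)))   [De Morgan]
⇔ ~P & ((Q & ~R) | ((~R | Q) & (~Q | R)))   [double negation]
⇔ ~P & (Q | ~R | Q) & (Q | ~Q | R) & (~R | ~R | Q) & (~R | ~Q | R)   [distribute | over &]
⇔ ~P & (Q | ~R)   [simplify]

~P & (Q | ~R)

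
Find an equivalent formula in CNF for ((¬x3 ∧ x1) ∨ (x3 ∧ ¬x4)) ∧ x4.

((¬x3 ∧ x1) ∨ (x3 ∧ ¬x4)) ∧ x4
≡ (¬x3 ∨ x3) ∧ (¬x3 ∨ ¬x4) ∧ (x1 ∨ x3) ∧ (x1 ∨ ¬x4) ∧ x4   [distribute ∨ over ∧]
≡ (¬x3 ∨ ¬x4) ∧ (x1 ∨ x3) ∧ (x1 ∨ ¬x4) ∧ x4   [simplify]

(¬x3 ∨ ¬x4) ∧ (x1 ∨ x3) ∧ (x1 ∨ ¬x4) ∧ x4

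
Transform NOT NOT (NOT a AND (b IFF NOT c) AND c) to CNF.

NOT NOT (NOT a AND (b IFF NOT c) AND c)
⇔ NOT NOT (NOT a AND (b IMPLIES NOT c) AND (NOT c IMPLIES b) AND c)   [eliminate IFF]
⇔ NOT NOT (NOT a AND (NOT b OR NOT c) AND (NOT c IMPLIES b) AND c)   [eliminate IMPLIES]
⇔ NOT NOT (NOT a AND (NOT b OR NOT c) AND (NOT NOT c OR b) AND c)   [eliminate IMPLIES]
⇔ NOT a AND (NOT b OR NOT c) AND (NOT NOT c OR b) AND c   [double negation]
⇔ NOT a AND (NOT b OR NOT c) AND (c OR b) AND c   [double negation]
⇔ NOT a AND (NOT b OR NOT c) AND c   [simplify]

NOT a AND (NOT b OR NOT c) AND c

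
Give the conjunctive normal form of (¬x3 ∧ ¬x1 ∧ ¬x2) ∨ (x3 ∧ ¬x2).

(¬x3 ∧ ¬x1 ∧ ¬x2) ∨ (x3 ∧ ¬x2)
≡ (¬x3 ∨ x3) ∧ (¬x3 ∨ ¬x2) ∧ (¬x1 ∨ x3) ∧ (¬x1 ∨ ¬x2) ∧ (¬x2 ∨ x3) ∧ (¬x2 ∨ ¬x2)
≡ (¬x1 ∨ x3) ∧ ¬x2

(¬x1 ∨ x3) ∧ ¬x2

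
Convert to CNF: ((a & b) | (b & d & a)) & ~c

((a & b) | (b & d & a)) & ~c
≡ (a | b) & (a | d) & (a | a) & (b | b) & (b | d) & (b | a) & ~c   [distribute | over &]
≡ a & b & ~c   [simplify]

a & b & ~c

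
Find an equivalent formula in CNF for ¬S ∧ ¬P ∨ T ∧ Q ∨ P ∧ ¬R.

(¬S ∨ T ∨ P) ∧ (¬S ∨ T ∨ ¬R) ∧ (¬S ∨ Q ∨ P) ∧ (¬S ∨ Q ∨ ¬R) ∧ (¬P ∨ T ∨ ¬R) ∧ (¬P ∨ Q ∨ ¬R)

¬S ∧ ¬P ∨ T ∧ Q ∨ P ∧ ¬R
≡ (¬S ∨ T ∨ P) ∧ (¬S ∨ T ∨ ¬R) ∧ (¬S ∨ Q ∨ P) ∧ (¬S ∨ Q ∨ ¬R) ∧ (¬P ∨ T ∨ P) ∧ (¬P ∨ T ∨ ¬R) ∧ (¬P ∨ Q ∨ P) ∧ (¬P ∨ Q ∨ ¬R)   (distribute ∨ over ∧)
≡ (¬S ∨ T ∨ P) ∧ (¬S ∨ T ∨ ¬R) ∧ (¬S ∨ Q ∨ P) ∧ (¬S ∨ Q ∨ ¬R) ∧ (¬P ∨ T ∨ ¬R) ∧ (¬P ∨ Q ∨ ¬R)   (simplify)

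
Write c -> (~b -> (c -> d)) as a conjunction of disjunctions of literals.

c -> (~b -> (c -> d))
⇔ ~c | (~b -> (c -> d))   [eliminate ->]
⇔ ~c | ~~b | (c -> d)   [eliminate ->]
⇔ ~c | ~~b | ~c | d   [eliminate ->]
⇔ ~c | b | ~c | d   [double negation]
⇔ ~c | b | d   [simplify]

~c | b | d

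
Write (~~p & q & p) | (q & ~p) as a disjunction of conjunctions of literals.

(~~p & q & p) | (q & ~p)
⇔ (p & q & p) | (q & ~p)   [double negation]
⇔ (p & q) | (q & ~p)   [simplify]

(p & q) | (q & ~p)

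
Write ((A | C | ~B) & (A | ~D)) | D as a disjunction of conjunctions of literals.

A | (C & ~D) | (~B & ~D) | D

((A | C | ~B) & (A | ~D)) | D
= (A & A) | (A & ~D) | (C & A) | (C & ~D) | (~B & A) | (~B & ~D) | D   — distribute & over |
= A | (C & ~D) | (~B & ~D) | D   — simplify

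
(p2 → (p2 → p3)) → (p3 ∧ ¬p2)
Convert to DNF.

(p2 → (p2 → p3)) → (p3 ∧ ¬p2)
≡ ¬(p2 → (p2 → p3)) ∨ (p3 ∧ ¬p2)   (eliminate →)
≡ ¬(¬p2 ∨ (p2 → p3)) ∨ (p3 ∧ ¬p2)   (eliminate →)
≡ ¬(¬p2 ∨ ¬p2 ∨ p3) ∨ (p3 ∧ ¬p2)   (eliminate →)
≡ (¬¬p2 ∧ ¬¬p2 ∧ ¬p3) ∨ (p3 ∧ ¬p2)   (De Morgan)
≡ (p2 ∧ ¬¬p2 ∧ ¬p3) ∨ (p3 ∧ ¬p2)   (double negation)
≡ (p2 ∧ p2 ∧ ¬p3) ∨ (p3 ∧ ¬p2)   (double negation)
≡ (p2 ∧ ¬p3) ∨ (p3 ∧ ¬p2)   (simplify)

(p2 ∧ ¬p3) ∨ (p3 ∧ ¬p2)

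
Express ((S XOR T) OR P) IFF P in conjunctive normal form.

((S XOR T) OR P) IFF P
≡ (((S XOR T) OR P) IMPLIES P) AND (P IMPLIES ((S XOR T) OR P))   [eliminate IFF]
≡ (NOT ((S XOR T) OR P) OR P) AND (P IMPLIES ((S XOR T) OR P))   [eliminate IMPLIES]
≡ (NOT (((S OR T) AND NOT (S AND T)) OR P) OR P) AND (P IMPLIES ((S XOR T) OR P))   [expand XOR]
≡ (NOT (((S OR T) AND NOT (S AND T)) OR P) OR P) AND (NOT P OR (S XOR T) OR P)   [eliminate IMPLIES]
≡ (NOT (((S OR T) AND NOT (S AND T)) OR P) OR P) AND (NOT P OR ((S OR T) AND NOT (S AND T)) OR P)   [expand XOR]
≡ ((NOT ((S OR T) AND NOT (S AND T)) AND NOT P) OR P) AND (NOT P OR ((S OR T) AND NOT (S AND T)) OR P)   [De Morgan]
≡ (((NOT (S OR T) OR NOT NOT (S AND T)) AND NOT P) OR P) AND (NOT P OR ((S OR T) AND NOT (S AND T)) OR P)   [De Morgan]
≡ ((((NOT S AND NOT T) OR NOT NOT (S AND T)) AND NOT P) OR P) AND (NOT P OR ((S OR T) AND NOT (S AND T)) OR P)   [De Morgan]
≡ ((((NOT S AND NOT T) OR (S AND T)) AND NOT P) OR P) AND (NOT P OR ((S OR T) AND NOT (S AND T)) OR P)   [double negation]
≡ ((((NOT S AND NOT T) OR (S AND T)) AND NOT P) OR P) AND (NOT P OR ((S OR T) AND (NOT S OR NOT T)) OR P)   [De Morgan]
≡ (NOT S OR S OR P) AND (NOT S OR T OR P) AND (NOT T OR S OR P) AND (NOT T OR T OR P) AND (NOT P OR P) AND (NOT P OR S OR T OR P) AND (NOT P OR NOT S OR NOT T OR P)   [distribute OR over AND]
≡ (NOT S OR T OR P) AND (NOT T OR S OR P)   [simplify]

(NOT S OR T OR P) AND (NOT T OR S OR P)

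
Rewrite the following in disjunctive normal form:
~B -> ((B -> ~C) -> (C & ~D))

~B -> ((B -> ~C) -> (C & ~D))
≡ ~~B | ((B -> ~C) -> (C & ~D))   (eliminate ->)
≡ ~~B | ~(B -> ~C) | (C & ~D)   (eliminate ->)
≡ ~~B | ~(~B | ~C) | (C & ~D)   (eliminate ->)
≡ B | ~(~B | ~C) | (C & ~D)   (double negation)
≡ B | (~~B & ~~C) | (C & ~D)   (De Morgan)
≡ B | (B & ~~C) | (C & ~D)   (double negation)
≡ B | (B & C) | (C & ~D)   (double negation)
≡ B | (C & ~D)   (simplify)

B | (C & ~D)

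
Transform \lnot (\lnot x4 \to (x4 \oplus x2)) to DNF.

\lnot x4 \land \lnot x2

\lnot (\lnot x4 \to (x4 \oplus x2))
= \lnot (\lnot \lnot x4 \lor (x4 \oplus x2))   [eliminate \to]
= \lnot (\lnot \lnot x4 \lor (x4 \land \lnot x2) \lor (\lnot x4 \land x2))   [expand \oplus]
= \lnot \lnot \lnot x4 \land \lnot (x4 \land \lnot x2) \land \lnot (\lnot x4 \land x2)   [De Morgan]
= \lnot x4 \land \lnot (x4 \land \lnot x2) \land \lnot (\lnot x4 \land x2)   [double negation]
= \lnot x4 \land (\lnot x4 \lor \lnot \lnot x2) \land \lnot (\lnot x4 \land x2)   [De Morgan]
= \lnot x4 \land (\lnot x4 \lor x2) \land \lnot (\lnot x4 \land x2)   [double negation]
= \lnot x4 \land (\lnot x4 \lor x2) \land (\lnot \lnot x4 \lor \lnot x2)   [De Morgan]
= \lnot x4 \land (\lnot x4 \lor x2) \land (x4 \lor \lnot x2)   [double negation]
= (\lnot x4 \land \lnot x4 \land x4) \lor (\lnot x4 \land \lnot x4 \land \lnot x2) \lor (\lnot x4 \land x2 \land x4) \lor (\lnot x4 \land x2 \land \lnot x2)   [distribute \land over \lor]
= \lnot x4 \land \lnot x2   [simplify]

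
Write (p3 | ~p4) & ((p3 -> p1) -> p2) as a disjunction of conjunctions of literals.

(p3 | ~p4) & ((p3 -> p1) -> p2)
≡ (p3 | ~p4) & (~(p3 -> p1) | p2)   (eliminate ->)
≡ (p3 | ~p4) & (~(~p3 | p1) | p2)   (eliminate ->)
≡ (p3 | ~p4) & ((~~p3 & ~p1) | p2)   (De Morgan)
≡ (p3 | ~p4) & ((p3 & ~p1) | p2)   (double negation)
≡ (p3 & p3 & ~p1) | (p3 & p2) | (~p4 & p3 & ~p1) | (~p4 & p2)   (distribute & over |)
≡ (p3 & ~p1) | (p3 & p2) | (~p4 & p2)   (simplify)

(p3 & ~p1) | (p3 & p2) | (~p4 & p2)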